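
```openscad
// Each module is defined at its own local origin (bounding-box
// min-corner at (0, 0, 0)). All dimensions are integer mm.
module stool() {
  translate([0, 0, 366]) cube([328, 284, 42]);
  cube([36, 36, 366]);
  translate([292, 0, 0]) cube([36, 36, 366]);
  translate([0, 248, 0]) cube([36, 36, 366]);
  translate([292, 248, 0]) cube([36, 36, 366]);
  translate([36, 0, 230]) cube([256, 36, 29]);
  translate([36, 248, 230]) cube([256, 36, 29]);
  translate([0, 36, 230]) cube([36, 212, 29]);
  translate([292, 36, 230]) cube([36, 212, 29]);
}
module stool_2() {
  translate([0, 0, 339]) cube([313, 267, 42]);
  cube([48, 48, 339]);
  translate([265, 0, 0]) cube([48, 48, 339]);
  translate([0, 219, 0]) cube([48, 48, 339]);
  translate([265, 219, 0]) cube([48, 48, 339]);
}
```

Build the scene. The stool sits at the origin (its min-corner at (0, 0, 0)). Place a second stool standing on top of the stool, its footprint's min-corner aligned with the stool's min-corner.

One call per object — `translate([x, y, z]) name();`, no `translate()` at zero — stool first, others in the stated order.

stool();
translate([0, 0, 408]) stool_2();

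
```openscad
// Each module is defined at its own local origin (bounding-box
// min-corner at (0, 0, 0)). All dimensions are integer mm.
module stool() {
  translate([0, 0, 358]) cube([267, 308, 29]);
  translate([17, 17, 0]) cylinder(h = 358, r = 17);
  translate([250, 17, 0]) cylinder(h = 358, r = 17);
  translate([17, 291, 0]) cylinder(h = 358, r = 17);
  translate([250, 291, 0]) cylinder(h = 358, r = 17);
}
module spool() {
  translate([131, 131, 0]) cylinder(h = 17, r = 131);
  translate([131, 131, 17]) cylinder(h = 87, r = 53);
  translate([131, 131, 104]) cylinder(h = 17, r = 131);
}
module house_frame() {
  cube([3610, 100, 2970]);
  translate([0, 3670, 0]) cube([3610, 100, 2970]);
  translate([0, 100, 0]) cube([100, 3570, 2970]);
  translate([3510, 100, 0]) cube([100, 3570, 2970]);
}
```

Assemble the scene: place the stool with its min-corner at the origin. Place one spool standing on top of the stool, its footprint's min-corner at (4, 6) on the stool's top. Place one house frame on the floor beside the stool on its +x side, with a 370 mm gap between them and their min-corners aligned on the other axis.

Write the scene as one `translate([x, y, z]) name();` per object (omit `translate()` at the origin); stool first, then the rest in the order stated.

stool();
translate([4, 6, 387]) spool();
translate([637, 0, 0]) house_frame();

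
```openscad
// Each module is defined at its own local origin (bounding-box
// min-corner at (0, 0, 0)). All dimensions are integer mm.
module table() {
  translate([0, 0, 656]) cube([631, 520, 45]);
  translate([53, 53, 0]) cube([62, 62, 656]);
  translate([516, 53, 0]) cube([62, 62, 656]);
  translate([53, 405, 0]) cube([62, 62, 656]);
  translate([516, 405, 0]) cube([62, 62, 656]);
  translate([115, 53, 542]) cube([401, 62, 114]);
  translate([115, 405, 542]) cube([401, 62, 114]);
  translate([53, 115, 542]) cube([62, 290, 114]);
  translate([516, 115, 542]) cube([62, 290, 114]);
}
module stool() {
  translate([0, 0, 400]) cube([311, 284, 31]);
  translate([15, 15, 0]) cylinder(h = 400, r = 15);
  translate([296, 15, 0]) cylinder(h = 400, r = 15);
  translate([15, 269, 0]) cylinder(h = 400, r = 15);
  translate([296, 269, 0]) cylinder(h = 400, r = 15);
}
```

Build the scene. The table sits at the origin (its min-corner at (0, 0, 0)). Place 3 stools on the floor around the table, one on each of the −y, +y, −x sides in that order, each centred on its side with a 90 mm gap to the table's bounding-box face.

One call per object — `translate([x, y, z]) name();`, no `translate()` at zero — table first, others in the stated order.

table();
translate([160, -374, 0]) stool();
translate([160, 610, 0]) stool();
translate([-401, 118, 0]) stool();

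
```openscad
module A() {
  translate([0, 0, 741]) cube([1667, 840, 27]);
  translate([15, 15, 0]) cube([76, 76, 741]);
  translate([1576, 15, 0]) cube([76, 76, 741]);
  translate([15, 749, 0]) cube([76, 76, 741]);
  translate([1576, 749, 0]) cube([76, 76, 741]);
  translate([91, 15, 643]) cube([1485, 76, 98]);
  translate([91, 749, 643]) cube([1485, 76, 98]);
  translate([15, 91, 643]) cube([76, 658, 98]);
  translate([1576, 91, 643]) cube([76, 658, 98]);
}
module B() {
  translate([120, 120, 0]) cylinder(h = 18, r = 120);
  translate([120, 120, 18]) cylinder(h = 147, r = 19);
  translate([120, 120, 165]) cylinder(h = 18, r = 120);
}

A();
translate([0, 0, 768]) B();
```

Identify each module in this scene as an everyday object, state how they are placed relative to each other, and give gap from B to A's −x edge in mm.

A is a table. B is a spool. The spool is on top of the table. The gap from the spool to the table's −x edge is 0 mm.

The spool's min-x is at 0; the table's min-x is 0; gap = 0 mm.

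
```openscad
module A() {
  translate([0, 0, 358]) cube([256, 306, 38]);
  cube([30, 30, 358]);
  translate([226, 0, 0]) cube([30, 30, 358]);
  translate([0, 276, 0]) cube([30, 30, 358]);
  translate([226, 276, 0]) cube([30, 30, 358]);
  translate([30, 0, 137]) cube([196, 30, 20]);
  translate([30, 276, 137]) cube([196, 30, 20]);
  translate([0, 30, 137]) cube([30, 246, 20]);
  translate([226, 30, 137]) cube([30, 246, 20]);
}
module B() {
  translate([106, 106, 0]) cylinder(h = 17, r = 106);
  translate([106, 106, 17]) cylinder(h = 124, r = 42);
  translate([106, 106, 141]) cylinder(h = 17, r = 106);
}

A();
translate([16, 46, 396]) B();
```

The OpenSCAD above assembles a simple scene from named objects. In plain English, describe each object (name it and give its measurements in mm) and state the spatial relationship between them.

A is a four-legged stool. The seat is 256×306 mm, 38 mm thick, top at z = 396 mm. It stands on four square legs, each 30×30 mm in cross-section, from z = 0 to the seat underside, each flush with a corner of the seat. Four stretchers, 30 mm wide and 20 mm tall, connect adjacent legs with their undersides at z = 137 mm, each running between the inner faces of the legs it joins and aligned with the legs' outer faces on the other axis.

B is a spool: two coaxial disc flanges of radius 106 mm and thickness 17 mm, joined by a core cylinder of radius 42 mm and height 124 mm. The lower flange rests on z = 0 and the three cylinders share a vertical axis.

The spool is on top of the stool.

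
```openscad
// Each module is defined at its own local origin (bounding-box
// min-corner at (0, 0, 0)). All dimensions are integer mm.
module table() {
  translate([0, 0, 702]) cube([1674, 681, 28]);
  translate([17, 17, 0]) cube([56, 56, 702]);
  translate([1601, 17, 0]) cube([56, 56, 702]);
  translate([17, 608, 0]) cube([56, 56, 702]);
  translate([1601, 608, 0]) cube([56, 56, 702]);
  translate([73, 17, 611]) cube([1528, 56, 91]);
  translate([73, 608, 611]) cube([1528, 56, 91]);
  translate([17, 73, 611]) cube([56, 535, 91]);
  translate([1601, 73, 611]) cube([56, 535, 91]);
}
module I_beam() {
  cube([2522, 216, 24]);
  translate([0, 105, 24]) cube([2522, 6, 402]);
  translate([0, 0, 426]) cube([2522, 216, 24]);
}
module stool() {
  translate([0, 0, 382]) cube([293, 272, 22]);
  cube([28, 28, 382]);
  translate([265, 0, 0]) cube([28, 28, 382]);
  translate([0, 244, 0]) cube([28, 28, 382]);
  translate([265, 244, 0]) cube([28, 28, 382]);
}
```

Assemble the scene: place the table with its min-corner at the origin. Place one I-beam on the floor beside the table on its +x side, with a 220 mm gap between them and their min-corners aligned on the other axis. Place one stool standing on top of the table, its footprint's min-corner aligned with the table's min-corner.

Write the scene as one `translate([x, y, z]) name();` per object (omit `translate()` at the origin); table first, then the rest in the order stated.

table();
translate([1894, 0, 0]) I_beam();
translate([0, 0, 730]) stool();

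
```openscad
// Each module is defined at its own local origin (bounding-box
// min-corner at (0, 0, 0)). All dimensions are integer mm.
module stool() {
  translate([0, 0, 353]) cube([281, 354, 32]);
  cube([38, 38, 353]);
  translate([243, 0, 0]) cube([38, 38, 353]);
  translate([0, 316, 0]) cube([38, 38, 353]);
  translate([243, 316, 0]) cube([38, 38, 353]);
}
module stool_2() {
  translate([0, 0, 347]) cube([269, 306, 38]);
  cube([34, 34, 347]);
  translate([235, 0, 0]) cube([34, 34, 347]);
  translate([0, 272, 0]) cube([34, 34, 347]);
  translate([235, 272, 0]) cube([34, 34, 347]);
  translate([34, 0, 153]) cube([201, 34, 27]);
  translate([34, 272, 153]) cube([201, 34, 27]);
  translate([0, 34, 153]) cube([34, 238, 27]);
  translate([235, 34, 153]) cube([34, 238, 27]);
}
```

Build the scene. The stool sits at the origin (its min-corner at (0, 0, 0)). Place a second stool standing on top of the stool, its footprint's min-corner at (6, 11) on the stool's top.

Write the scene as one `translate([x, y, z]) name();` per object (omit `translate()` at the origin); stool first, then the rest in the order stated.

stool();
translate([6, 11, 385]) stool_2();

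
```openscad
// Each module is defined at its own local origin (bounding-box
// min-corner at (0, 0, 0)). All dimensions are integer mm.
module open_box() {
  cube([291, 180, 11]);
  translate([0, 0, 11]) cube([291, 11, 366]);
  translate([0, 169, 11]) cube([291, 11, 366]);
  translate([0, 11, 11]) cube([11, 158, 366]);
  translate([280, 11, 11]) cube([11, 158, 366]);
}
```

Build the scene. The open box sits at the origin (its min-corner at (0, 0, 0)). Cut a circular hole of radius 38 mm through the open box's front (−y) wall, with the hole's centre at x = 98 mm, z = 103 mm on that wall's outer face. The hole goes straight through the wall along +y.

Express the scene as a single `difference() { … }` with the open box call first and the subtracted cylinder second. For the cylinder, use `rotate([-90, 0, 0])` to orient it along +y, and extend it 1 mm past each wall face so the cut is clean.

difference() {
  open_box();
  translate([98, -1, 103]) rotate([-90, 0, 0]) cylinder(h = 13, r = 38);
}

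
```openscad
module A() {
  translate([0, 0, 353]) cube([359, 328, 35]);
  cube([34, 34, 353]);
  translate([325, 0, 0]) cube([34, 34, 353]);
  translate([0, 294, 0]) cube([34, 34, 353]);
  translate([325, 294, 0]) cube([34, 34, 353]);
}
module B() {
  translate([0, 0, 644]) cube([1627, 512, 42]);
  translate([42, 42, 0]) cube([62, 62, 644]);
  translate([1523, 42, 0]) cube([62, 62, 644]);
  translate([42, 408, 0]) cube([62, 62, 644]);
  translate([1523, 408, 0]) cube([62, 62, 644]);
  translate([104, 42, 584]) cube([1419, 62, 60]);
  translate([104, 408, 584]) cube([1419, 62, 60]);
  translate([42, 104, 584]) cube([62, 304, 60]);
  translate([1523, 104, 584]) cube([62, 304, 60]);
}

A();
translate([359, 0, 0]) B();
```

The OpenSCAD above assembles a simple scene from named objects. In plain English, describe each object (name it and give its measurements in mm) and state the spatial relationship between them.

A is a simple wooden stool: a rectangular seat 359 mm (x) by 328 mm (y), 35 mm thick, top face at z = 388 mm, on four square legs, each 34×34 mm in cross-section. The legs rest on z = 0, each flush with a corner of the seat.

B is a table with a 1627×512 mm rectangular top, 42 mm thick, top surface at z = 686 mm, supported by four 62×62 mm square legs, each inset 42 mm from the nearest pair of top edges, running from the floor. Four apron rails, 62 mm thick and 60 mm tall, run between adjacent legs with their top edges flush with the underside of the top and their outer faces flush with the legs' outer faces.

The table is against the stool's +x side, with their −y faces flush.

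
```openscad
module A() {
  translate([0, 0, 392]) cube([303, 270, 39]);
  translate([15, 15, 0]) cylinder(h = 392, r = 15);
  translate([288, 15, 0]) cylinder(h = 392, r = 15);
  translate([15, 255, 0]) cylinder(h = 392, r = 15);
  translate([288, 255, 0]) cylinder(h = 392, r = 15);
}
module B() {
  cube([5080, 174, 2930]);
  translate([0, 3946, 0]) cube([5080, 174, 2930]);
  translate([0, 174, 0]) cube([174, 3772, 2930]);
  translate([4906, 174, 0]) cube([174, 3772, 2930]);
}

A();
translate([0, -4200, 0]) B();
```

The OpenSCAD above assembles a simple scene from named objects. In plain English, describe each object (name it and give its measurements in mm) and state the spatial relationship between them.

A is a four-legged stool. The seat is 303×270 mm, 39 mm thick, top at z = 431 mm. It stands on four round legs, each 30 mm in diameter, from z = 0 to the seat underside, each leg's axis is inset half a diameter from the nearest pair of seat edges (so the leg's bounding box is flush with the corner).

B is the wall frame of a small rectangular building: four walls, each 2930 mm tall and 174 mm thick, enclosing a footprint 5080 mm (x) by 4120 mm (y) outside-to-outside, with no floor or roof. The front and back walls (the −y and +y sides) span the full width; the two side walls fit between them.

The house frame is on the floor beside the stool on its −y side.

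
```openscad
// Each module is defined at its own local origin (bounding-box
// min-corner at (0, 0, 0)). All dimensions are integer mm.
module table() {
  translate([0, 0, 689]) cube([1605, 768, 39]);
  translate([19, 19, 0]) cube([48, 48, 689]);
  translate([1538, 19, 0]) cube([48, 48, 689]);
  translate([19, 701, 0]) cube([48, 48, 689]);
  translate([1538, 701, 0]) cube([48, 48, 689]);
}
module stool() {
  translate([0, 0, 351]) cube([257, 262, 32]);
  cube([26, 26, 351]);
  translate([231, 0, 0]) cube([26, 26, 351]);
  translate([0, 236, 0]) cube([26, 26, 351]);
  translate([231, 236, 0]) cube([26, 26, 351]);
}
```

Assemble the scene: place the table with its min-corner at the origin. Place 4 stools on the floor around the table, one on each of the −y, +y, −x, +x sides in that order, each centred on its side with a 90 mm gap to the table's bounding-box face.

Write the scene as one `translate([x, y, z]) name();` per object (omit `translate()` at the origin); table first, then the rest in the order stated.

table();
translate([674, -352, 0]) stool();
translate([674, 858, 0]) stool();
translate([-347, 253, 0]) stool();
translate([1695, 253, 0]) stool();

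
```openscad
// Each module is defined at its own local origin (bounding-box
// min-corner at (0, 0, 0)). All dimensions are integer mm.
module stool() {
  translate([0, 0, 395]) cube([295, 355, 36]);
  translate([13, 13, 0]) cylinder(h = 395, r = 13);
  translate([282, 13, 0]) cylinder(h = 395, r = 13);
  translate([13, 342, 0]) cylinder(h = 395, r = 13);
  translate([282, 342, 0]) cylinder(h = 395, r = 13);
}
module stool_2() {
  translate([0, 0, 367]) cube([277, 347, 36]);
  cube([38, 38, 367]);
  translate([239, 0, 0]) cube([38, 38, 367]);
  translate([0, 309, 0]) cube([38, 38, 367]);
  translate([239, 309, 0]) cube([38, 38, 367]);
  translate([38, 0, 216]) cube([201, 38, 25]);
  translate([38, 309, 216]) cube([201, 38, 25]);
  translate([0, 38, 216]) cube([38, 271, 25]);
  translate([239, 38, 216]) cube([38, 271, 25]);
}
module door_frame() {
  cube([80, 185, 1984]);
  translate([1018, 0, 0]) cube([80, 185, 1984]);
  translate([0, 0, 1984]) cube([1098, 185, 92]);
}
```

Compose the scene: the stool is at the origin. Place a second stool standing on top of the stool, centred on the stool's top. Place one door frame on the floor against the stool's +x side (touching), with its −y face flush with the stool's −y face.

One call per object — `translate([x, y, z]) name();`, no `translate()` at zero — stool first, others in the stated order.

stool();
translate([9, 4, 431]) stool_2();
translate([295, 0, 0]) door_frame();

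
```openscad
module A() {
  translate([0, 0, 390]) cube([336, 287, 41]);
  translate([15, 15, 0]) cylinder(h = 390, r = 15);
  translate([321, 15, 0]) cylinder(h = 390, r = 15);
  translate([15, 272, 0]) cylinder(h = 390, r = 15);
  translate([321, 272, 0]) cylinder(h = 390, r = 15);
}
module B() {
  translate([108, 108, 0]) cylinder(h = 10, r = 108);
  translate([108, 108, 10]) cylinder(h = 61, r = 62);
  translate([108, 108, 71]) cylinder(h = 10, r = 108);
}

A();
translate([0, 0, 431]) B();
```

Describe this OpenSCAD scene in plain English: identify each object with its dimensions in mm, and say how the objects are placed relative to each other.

A is a four-legged stool. The seat is 336×287 mm, 41 mm thick, top at z = 431 mm. It stands on four round legs, each 30 mm in diameter, from z = 0 to the seat underside, each leg's axis is inset half a diameter from the nearest pair of seat edges (so the leg's bounding box is flush with the corner).

B is a spool: two coaxial disc flanges of radius 108 mm and thickness 10 mm, joined by a core cylinder of radius 62 mm and height 61 mm. The lower flange rests on z = 0 and the three cylinders share a vertical axis.

The spool is on top of the stool.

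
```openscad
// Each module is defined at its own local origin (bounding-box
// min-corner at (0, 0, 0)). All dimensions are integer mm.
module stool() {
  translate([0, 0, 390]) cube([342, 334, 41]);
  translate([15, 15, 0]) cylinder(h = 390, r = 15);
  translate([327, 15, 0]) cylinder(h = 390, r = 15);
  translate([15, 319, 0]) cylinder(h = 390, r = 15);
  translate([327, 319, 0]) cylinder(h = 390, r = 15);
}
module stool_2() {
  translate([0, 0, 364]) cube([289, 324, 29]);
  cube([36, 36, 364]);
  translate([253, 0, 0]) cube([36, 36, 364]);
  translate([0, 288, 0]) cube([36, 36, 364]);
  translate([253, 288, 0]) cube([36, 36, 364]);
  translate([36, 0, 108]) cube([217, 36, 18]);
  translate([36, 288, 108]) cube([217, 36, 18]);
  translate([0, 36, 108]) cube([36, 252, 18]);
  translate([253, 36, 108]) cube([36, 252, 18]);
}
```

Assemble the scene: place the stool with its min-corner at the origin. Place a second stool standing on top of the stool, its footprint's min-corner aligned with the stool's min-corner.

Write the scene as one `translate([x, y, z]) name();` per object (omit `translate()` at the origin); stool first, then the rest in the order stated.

stool();
translate([0, 0, 431]) stool_2();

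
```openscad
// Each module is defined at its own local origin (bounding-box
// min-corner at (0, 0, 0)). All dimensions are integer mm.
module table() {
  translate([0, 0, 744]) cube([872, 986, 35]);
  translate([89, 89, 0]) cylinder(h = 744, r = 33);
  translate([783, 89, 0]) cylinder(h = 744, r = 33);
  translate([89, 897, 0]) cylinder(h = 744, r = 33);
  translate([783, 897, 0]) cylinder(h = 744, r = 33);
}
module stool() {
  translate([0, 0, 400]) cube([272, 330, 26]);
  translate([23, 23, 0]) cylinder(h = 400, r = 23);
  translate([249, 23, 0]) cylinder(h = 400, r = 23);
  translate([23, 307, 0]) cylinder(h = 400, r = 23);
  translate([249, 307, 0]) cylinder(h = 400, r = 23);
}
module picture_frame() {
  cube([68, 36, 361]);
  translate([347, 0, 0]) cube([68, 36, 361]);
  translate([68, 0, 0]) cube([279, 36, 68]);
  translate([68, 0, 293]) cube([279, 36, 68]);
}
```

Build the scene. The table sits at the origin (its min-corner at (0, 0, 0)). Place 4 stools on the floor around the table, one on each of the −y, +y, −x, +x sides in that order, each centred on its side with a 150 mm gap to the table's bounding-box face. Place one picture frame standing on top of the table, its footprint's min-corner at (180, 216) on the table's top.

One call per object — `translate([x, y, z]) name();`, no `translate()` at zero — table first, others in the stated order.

table();
translate([300, -480, 0]) stool();
translate([300, 1136, 0]) stool();
translate([-422, 328, 0]) stool();
translate([1022, 328, 0]) stool();
translate([180, 216, 779]) picture_frame();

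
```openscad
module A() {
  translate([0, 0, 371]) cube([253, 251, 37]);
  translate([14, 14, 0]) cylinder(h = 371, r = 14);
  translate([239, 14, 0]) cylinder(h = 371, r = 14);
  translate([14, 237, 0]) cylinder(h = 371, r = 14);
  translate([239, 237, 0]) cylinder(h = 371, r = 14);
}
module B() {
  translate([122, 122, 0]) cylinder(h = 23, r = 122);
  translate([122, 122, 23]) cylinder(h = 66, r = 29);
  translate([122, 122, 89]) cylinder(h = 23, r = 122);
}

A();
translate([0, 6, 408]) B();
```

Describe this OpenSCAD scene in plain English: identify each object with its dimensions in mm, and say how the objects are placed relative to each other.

A is a four-legged stool. The seat is 253×251 mm, 37 mm thick, top at z = 408 mm. It stands on four round legs, each 28 mm in diameter, from z = 0 to the seat underside, each leg's axis is inset half a diameter from the nearest pair of seat edges (so the leg's bounding box is flush with the corner).

B is a spool: two coaxial disc flanges of radius 122 mm and thickness 23 mm, joined by a core cylinder of radius 29 mm and height 66 mm. The lower flange rests on z = 0 and the three cylinders share a vertical axis.

The spool is on top of the stool.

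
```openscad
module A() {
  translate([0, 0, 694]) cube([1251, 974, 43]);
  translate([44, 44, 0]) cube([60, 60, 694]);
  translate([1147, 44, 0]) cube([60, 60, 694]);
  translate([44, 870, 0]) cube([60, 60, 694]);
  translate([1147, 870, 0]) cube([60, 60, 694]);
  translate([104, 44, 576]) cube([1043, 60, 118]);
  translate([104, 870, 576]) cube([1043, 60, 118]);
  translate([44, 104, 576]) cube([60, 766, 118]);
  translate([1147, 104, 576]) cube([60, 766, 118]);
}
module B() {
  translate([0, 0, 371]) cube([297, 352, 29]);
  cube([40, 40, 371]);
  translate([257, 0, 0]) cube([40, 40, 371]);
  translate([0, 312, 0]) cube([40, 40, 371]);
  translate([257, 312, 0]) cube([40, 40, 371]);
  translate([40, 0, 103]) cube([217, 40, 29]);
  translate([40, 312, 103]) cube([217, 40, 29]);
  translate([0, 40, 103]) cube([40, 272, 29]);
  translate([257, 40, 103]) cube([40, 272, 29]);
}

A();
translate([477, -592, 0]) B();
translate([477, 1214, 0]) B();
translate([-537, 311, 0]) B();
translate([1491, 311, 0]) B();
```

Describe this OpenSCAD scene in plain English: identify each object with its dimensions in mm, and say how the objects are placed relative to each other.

A is a table: top 1251 mm (x) × 974 mm (y), 43 mm thick, upper face at z = 737 mm, on four 60×60 mm square legs, each inset 44 mm from the nearest pair of top edges, running from z = 0 to the bottom of the top. Four apron rails, 60 mm thick and 118 mm tall, run between adjacent legs with their top edges flush with the underside of the top and their outer faces flush with the legs' outer faces.

B is a four-legged stool. The seat is a 297×352×29 mm slab whose top surface is at z = 400 mm; four square legs, each 40×40 mm in cross-section, run from the floor (z = 0) to the underside of the seat, each flush with a corner of the seat. Four stretchers, 40 mm wide and 29 mm tall, connect adjacent legs with their undersides at z = 103 mm, each running between the inner faces of the legs it joins and aligned with the legs' outer faces on the other axis.

Four stools sit around the table at the −y, +y, −x, +x sides.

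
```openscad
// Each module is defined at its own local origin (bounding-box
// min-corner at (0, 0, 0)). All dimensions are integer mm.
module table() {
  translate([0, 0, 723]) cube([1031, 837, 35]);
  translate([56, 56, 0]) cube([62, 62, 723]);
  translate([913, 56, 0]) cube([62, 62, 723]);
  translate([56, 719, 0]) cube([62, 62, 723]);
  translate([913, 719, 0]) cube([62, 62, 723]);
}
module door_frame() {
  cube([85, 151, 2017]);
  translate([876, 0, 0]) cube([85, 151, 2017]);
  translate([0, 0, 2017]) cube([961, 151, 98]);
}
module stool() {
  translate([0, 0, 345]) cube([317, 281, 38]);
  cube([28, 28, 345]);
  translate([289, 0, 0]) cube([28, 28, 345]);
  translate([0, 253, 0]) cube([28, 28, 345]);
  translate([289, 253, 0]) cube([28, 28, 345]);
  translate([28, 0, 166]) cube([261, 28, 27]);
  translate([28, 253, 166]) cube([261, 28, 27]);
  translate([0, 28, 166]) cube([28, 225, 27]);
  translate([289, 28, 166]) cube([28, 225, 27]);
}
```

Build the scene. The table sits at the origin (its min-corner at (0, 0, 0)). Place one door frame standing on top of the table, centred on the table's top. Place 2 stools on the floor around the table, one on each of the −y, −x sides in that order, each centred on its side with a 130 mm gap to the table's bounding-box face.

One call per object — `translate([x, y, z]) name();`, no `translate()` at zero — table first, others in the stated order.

table();
translate([35, 343, 758]) door_frame();
translate([357, -411, 0]) stool();
translate([-447, 278, 0]) stool();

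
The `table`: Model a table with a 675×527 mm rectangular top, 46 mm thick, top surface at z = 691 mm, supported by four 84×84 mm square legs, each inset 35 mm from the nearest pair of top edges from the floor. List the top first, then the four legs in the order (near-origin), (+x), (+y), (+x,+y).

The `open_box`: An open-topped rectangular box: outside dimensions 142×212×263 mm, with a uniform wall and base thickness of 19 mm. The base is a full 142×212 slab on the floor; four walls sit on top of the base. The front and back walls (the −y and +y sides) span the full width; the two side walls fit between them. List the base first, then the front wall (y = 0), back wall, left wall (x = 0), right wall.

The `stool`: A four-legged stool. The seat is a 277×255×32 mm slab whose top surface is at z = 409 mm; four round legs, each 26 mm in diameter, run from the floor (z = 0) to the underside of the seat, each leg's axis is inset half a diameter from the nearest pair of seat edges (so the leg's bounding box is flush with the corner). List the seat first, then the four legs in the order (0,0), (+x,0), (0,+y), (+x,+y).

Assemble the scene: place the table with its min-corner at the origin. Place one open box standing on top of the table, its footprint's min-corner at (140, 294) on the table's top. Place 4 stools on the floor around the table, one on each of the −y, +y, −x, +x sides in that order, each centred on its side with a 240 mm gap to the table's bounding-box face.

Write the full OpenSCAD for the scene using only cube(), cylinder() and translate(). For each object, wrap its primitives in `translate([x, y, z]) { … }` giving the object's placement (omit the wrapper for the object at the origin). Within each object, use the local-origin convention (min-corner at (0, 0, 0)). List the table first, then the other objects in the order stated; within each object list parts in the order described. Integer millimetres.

translate([0, 0, 645]) cube([675, 527, 46]);
translate([35, 35, 0]) cube([84, 84, 645]);
translate([556, 35, 0]) cube([84, 84, 645]);
translate([35, 408, 0]) cube([84, 84, 645]);
translate([556, 408, 0]) cube([84, 84, 645]);
translate([140, 294, 691]) {
  cube([142, 212, 19]);
  translate([0, 0, 19]) cube([142, 19, 244]);
  translate([0, 193, 19]) cube([142, 19, 244]);
  translate([0, 19, 19]) cube([19, 174, 244]);
  translate([123, 19, 19]) cube([19, 174, 244]);
}
translate([199, -495, 0]) {
  translate([0, 0, 377]) cube([277, 255, 32]);
  translate([13, 13, 0]) cylinder(h = 377, r = 13);
  translate([264, 13, 0]) cylinder(h = 377, r = 13);
  translate([13, 242, 0]) cylinder(h = 377, r = 13);
  translate([264, 242, 0]) cylinder(h = 377, r = 13);
}
translate([199, 767, 0]) {
  translate([0, 0, 377]) cube([277, 255, 32]);
  translate([13, 13, 0]) cylinder(h = 377, r = 13);
  translate([264, 13, 0]) cylinder(h = 377, r = 13);
  translate([13, 242, 0]) cylinder(h = 377, r = 13);
  translate([264, 242, 0]) cylinder(h = 377, r = 13);
}
translate([-517, 136, 0]) {
  translate([0, 0, 377]) cube([277, 255, 32]);
  translate([13, 13, 0]) cylinder(h = 377, r = 13);
  translate([264, 13, 0]) cylinder(h = 377, r = 13);
  translate([13, 242, 0]) cylinder(h = 377, r = 13);
  translate([264, 242, 0]) cylinder(h = 377, r = 13);
}
translate([915, 136, 0]) {
  translate([0, 0, 377]) cube([277, 255, 32]);
  translate([13, 13, 0]) cylinder(h = 377, r = 13);
  translate([264, 13, 0]) cylinder(h = 377, r = 13);
  translate([13, 242, 0]) cylinder(h = 377, r = 13);
  translate([264, 242, 0]) cylinder(h = 377, r = 13);
}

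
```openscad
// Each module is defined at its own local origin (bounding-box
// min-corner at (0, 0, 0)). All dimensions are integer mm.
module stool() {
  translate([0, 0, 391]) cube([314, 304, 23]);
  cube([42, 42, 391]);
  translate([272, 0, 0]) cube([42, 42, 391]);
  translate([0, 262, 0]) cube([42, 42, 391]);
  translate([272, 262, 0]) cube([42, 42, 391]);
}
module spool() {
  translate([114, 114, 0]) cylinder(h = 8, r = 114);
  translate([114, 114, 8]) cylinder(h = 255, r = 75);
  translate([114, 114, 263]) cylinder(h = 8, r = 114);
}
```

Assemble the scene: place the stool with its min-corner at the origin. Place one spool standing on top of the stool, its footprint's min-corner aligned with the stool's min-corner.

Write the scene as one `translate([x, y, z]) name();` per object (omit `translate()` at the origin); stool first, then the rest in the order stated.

stool();
translate([0, 0, 414]) spool();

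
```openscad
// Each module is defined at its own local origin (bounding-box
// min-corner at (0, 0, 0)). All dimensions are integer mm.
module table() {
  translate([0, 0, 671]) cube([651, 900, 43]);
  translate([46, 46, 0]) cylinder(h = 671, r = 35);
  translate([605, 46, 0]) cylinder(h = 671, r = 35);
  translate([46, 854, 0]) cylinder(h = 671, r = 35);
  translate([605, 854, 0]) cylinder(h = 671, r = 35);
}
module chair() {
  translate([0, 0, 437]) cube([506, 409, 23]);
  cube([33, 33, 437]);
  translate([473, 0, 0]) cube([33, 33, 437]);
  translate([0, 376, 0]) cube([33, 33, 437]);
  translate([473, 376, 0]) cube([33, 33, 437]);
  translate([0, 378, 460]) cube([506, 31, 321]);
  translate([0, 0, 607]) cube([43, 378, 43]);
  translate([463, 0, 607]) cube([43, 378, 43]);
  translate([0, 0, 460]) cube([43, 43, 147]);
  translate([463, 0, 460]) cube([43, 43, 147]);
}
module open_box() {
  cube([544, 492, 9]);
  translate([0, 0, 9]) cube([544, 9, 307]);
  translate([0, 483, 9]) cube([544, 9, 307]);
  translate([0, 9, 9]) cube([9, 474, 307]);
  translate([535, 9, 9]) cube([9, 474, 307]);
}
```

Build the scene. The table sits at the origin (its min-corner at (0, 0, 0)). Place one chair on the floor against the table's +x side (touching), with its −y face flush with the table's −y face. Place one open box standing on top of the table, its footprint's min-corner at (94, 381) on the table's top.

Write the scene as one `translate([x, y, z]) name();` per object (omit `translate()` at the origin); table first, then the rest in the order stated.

table();
translate([651, 0, 0]) chair();
translate([94, 381, 714]) open_box();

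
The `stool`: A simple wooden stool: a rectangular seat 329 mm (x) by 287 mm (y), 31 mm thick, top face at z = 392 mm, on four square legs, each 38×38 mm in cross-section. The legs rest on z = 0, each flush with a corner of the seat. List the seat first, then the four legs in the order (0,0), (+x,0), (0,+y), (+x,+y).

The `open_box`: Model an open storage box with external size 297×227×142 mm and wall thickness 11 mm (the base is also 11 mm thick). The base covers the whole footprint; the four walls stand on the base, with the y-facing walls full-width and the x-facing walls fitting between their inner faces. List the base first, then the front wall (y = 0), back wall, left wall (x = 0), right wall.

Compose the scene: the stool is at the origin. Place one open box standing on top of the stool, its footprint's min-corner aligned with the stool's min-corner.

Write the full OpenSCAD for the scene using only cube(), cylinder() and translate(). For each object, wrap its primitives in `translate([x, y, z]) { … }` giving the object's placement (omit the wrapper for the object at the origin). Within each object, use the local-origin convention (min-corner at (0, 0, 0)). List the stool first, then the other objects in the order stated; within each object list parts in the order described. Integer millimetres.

translate([0, 0, 361]) cube([329, 287, 31]);
cube([38, 38, 361]);
translate([291, 0, 0]) cube([38, 38, 361]);
translate([0, 249, 0]) cube([38, 38, 361]);
translate([291, 249, 0]) cube([38, 38, 361]);
translate([0, 0, 392]) {
  cube([297, 227, 11]);
  translate([0, 0, 11]) cube([297, 11, 131]);
  translate([0, 216, 11]) cube([297, 11, 131]);
  translate([0, 11, 11]) cube([11, 205, 131]);
  translate([286, 11, 11]) cube([11, 205, 131]);
}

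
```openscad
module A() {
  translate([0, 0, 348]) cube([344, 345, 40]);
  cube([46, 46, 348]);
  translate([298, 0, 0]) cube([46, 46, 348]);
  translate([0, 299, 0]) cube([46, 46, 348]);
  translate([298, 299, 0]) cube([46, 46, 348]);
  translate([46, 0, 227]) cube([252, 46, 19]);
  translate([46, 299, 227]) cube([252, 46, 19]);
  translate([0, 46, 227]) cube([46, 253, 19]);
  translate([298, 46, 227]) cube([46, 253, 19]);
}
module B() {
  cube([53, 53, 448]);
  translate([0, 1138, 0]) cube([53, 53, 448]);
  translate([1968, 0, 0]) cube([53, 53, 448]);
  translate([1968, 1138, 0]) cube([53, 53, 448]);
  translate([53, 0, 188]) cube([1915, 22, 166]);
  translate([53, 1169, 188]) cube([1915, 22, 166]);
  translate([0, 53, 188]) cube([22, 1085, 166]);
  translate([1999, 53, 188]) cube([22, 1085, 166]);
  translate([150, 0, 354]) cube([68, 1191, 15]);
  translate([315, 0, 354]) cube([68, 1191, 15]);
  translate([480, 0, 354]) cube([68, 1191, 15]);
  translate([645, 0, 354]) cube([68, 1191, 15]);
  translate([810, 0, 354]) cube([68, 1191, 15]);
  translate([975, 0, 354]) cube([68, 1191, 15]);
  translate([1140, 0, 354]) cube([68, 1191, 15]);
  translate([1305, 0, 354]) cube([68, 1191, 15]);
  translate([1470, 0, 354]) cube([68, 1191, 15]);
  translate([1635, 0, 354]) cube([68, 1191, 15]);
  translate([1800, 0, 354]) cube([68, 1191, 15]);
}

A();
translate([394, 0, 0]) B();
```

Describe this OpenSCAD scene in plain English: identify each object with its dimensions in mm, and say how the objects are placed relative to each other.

A is a simple wooden stool: a rectangular seat 344 mm (x) by 345 mm (y), 40 mm thick, top face at z = 388 mm, on four square legs, each 46×46 mm in cross-section. The legs rest on z = 0, each flush with a corner of the seat. Four stretchers, 46 mm wide and 19 mm tall, connect adjacent legs with their undersides at z = 227 mm, each running between the inner faces of the legs it joins and aligned with the legs' outer faces on the other axis.

B is a bed frame 2021 mm long (x) by 1191 mm wide (y). Four 53×53 mm corner posts, 448 mm tall, at the corners of the footprint. Four rails of 22 mm thickness and 166 mm height run between adjacent posts with their undersides at z = 188 mm, their outer faces flush with the outside of the frame (the two x-running rails run between the posts' inner faces; the two y-running rails run between the posts' inner faces). 11 slats, each 68 mm wide (x) and 15 mm thick, lie across the top of the two x-running rails, running the full 1191 mm width of the frame in y; the slats are evenly spaced along x between the inner faces of the end posts with equal gaps (rounded down to the nearest mm) at the −x end and between each pair — any rounding remainder accumulates at the +x end.

The bed frame is on the floor beside the stool on its +x side.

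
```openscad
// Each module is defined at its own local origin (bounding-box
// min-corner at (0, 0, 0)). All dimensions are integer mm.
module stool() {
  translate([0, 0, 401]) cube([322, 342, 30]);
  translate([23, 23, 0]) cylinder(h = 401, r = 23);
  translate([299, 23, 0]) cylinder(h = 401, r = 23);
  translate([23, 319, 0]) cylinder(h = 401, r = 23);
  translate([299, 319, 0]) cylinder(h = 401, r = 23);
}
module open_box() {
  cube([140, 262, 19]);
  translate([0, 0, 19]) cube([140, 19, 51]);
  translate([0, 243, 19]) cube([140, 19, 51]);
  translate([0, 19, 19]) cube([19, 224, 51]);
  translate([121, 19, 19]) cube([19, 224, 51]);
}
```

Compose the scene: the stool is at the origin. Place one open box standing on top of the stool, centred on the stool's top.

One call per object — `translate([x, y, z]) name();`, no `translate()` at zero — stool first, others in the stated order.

stool();
translate([91, 40, 431]) open_box();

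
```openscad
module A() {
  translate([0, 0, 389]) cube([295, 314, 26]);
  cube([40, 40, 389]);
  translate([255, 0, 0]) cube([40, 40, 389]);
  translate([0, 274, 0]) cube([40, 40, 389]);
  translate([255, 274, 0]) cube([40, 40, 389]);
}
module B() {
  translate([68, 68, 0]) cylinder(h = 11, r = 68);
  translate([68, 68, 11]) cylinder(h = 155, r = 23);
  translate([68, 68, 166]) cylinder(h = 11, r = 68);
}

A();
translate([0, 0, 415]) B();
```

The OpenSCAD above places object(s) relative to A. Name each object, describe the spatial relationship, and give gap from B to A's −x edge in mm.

A is a stool. B is a spool. The spool is on top of the stool. The gap from the spool to the stool's −x edge is 0 mm.

The spool's min-x is at 0; the stool's min-x is 0; gap = 0 mm.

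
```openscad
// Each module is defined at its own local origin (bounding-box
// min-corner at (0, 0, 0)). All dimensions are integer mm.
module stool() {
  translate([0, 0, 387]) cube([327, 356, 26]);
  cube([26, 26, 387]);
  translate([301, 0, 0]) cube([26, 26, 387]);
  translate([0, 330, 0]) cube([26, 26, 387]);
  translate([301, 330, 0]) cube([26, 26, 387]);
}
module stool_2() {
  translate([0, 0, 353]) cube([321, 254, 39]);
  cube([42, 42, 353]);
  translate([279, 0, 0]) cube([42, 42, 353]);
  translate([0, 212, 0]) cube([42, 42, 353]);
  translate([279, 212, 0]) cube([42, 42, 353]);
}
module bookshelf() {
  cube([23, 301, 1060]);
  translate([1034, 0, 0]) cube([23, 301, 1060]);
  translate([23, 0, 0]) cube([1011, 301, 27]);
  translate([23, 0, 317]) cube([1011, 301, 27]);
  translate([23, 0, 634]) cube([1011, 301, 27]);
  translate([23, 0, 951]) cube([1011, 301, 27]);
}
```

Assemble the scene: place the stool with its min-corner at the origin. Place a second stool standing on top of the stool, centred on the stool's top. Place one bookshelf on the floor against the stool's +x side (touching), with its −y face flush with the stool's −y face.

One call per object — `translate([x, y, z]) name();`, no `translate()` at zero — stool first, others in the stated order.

stool();
translate([3, 51, 413]) stool_2();
translate([327, 0, 0]) bookshelf();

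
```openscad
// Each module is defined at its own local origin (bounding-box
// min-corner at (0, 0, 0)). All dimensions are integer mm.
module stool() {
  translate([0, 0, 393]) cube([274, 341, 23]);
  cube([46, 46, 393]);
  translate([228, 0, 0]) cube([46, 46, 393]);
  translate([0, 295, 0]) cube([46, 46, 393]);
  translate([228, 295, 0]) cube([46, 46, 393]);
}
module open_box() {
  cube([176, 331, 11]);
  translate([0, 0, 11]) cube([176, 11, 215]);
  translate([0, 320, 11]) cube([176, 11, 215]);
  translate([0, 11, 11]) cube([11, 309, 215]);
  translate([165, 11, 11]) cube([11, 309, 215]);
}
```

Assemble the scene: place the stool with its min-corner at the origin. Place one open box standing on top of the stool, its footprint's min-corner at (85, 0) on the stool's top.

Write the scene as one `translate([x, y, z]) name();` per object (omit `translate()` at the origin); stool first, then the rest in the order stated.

stool();
translate([85, 0, 416]) open_box();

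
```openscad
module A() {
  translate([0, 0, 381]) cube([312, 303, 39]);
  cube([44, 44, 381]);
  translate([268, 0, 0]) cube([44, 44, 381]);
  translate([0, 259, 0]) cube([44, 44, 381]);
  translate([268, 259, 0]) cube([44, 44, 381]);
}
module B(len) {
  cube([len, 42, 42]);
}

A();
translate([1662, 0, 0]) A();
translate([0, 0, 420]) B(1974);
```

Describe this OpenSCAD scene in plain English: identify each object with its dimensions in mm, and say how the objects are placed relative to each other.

A is a four-legged stool. The seat is a 312×303×39 mm slab whose top surface is at z = 420 mm; four square legs, each 44×44 mm in cross-section, run from the floor (z = 0) to the underside of the seat, each flush with a corner of the seat.

B is a rectangular beam 1974 mm long (x), 42 mm deep (y), 42 mm thick (z).

The beam spans the tops of two stools placed 1350 mm apart, resting at z = 420 mm.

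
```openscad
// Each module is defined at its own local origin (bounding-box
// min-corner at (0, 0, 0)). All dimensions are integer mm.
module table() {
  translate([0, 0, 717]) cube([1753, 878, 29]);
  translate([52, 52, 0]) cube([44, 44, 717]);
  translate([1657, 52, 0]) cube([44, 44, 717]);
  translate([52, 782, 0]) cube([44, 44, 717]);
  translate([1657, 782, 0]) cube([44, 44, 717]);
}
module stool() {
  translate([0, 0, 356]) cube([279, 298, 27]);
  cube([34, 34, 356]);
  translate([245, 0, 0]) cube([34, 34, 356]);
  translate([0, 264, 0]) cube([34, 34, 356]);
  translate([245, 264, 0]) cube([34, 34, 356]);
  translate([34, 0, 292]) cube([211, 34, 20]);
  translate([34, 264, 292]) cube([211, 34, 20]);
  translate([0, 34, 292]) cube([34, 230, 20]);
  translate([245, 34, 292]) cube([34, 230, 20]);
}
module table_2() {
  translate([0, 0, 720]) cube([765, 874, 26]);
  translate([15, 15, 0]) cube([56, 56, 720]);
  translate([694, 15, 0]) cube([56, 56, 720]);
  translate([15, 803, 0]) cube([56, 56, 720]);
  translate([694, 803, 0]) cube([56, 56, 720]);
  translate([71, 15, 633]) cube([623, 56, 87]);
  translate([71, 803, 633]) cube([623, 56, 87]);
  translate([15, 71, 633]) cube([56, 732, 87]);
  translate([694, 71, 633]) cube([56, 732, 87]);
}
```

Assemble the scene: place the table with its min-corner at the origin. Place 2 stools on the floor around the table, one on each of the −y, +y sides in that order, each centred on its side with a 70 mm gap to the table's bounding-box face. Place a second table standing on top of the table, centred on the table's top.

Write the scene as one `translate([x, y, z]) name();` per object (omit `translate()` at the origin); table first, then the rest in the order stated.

table();
translate([737, -368, 0]) stool();
translate([737, 948, 0]) stool();
translate([494, 2, 746]) table_2();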